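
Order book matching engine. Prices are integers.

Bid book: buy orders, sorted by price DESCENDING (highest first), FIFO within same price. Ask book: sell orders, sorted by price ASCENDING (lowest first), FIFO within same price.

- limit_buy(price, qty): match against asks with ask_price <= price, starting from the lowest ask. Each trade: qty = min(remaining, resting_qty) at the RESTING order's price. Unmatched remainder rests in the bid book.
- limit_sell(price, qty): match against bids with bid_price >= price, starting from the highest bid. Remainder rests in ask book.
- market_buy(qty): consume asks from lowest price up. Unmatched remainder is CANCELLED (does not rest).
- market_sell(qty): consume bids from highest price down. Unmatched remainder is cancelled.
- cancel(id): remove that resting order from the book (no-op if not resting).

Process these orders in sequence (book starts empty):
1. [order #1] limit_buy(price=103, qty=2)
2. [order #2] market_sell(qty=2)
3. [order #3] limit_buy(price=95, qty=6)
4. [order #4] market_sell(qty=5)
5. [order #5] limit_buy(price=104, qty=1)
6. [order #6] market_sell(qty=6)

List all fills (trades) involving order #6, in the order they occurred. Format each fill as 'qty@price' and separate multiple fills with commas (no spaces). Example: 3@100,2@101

Answer: 1@104,1@95

Derivation:
After op 1 [order #1] limit_buy(price=103, qty=2): fills=none; bids=[#1:2@103] asks=[-]
After op 2 [order #2] market_sell(qty=2): fills=#1x#2:2@103; bids=[-] asks=[-]
After op 3 [order #3] limit_buy(price=95, qty=6): fills=none; bids=[#3:6@95] asks=[-]
After op 4 [order #4] market_sell(qty=5): fills=#3x#4:5@95; bids=[#3:1@95] asks=[-]
After op 5 [order #5] limit_buy(price=104, qty=1): fills=none; bids=[#5:1@104 #3:1@95] asks=[-]
After op 6 [order #6] market_sell(qty=6): fills=#5x#6:1@104 #3x#6:1@95; bids=[-] asks=[-]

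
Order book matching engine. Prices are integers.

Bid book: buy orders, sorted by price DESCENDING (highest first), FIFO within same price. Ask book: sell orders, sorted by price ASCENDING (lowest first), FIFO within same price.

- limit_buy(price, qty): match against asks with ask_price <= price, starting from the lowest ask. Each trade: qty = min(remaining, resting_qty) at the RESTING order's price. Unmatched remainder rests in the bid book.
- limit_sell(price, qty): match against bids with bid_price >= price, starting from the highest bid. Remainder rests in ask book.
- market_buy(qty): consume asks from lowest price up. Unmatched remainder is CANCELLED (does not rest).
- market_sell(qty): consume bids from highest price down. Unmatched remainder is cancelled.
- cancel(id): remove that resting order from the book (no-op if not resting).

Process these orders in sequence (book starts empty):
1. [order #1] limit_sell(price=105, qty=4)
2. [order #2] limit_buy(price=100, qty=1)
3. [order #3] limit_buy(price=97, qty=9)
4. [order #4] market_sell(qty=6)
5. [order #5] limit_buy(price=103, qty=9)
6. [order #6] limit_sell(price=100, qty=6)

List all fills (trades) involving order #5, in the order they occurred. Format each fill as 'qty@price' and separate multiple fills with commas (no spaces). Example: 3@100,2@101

Answer: 6@103

Derivation:
After op 1 [order #1] limit_sell(price=105, qty=4): fills=none; bids=[-] asks=[#1:4@105]
After op 2 [order #2] limit_buy(price=100, qty=1): fills=none; bids=[#2:1@100] asks=[#1:4@105]
After op 3 [order #3] limit_buy(price=97, qty=9): fills=none; bids=[#2:1@100 #3:9@97] asks=[#1:4@105]
After op 4 [order #4] market_sell(qty=6): fills=#2x#4:1@100 #3x#4:5@97; bids=[#3:4@97] asks=[#1:4@105]
After op 5 [order #5] limit_buy(price=103, qty=9): fills=none; bids=[#5:9@103 #3:4@97] asks=[#1:4@105]
After op 6 [order #6] limit_sell(price=100, qty=6): fills=#5x#6:6@103; bids=[#5:3@103 #3:4@97] asks=[#1:4@105]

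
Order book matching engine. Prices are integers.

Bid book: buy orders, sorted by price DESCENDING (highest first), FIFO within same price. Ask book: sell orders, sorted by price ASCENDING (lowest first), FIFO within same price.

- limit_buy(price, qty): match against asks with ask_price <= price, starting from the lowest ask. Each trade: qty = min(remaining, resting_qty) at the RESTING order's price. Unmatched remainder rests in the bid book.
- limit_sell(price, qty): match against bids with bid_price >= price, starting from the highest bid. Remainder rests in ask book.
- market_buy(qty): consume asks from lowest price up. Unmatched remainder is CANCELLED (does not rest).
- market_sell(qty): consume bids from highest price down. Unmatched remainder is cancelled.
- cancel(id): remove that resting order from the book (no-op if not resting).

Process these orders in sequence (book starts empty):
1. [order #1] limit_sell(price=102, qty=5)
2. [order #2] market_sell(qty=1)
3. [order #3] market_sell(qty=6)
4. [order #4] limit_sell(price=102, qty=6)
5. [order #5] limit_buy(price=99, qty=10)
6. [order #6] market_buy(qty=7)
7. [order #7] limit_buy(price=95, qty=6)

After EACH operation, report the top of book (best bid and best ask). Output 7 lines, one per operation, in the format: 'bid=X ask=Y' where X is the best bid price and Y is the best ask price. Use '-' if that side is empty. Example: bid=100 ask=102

After op 1 [order #1] limit_sell(price=102, qty=5): fills=none; bids=[-] asks=[#1:5@102]
After op 2 [order #2] market_sell(qty=1): fills=none; bids=[-] asks=[#1:5@102]
After op 3 [order #3] market_sell(qty=6): fills=none; bids=[-] asks=[#1:5@102]
After op 4 [order #4] limit_sell(price=102, qty=6): fills=none; bids=[-] asks=[#1:5@102 #4:6@102]
After op 5 [order #5] limit_buy(price=99, qty=10): fills=none; bids=[#5:10@99] asks=[#1:5@102 #4:6@102]
After op 6 [order #6] market_buy(qty=7): fills=#6x#1:5@102 #6x#4:2@102; bids=[#5:10@99] asks=[#4:4@102]
After op 7 [order #7] limit_buy(price=95, qty=6): fills=none; bids=[#5:10@99 #7:6@95] asks=[#4:4@102]

Answer: bid=- ask=102
bid=- ask=102
bid=- ask=102
bid=- ask=102
bid=99 ask=102
bid=99 ask=102
bid=99 ask=102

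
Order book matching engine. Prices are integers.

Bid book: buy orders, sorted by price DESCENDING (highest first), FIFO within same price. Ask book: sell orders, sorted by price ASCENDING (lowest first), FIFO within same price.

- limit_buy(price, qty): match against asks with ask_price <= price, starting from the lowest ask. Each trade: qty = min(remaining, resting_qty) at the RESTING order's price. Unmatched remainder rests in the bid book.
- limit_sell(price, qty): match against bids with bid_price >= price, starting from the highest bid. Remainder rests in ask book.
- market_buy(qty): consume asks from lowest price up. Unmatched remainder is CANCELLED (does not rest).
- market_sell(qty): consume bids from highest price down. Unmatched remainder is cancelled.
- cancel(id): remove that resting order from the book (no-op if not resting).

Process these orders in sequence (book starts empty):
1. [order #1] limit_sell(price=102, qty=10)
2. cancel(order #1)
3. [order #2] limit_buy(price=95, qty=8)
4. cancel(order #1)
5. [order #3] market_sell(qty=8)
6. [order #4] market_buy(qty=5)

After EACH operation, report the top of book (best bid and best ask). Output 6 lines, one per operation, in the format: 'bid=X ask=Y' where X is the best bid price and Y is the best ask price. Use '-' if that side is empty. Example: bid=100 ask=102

Answer: bid=- ask=102
bid=- ask=-
bid=95 ask=-
bid=95 ask=-
bid=- ask=-
bid=- ask=-

Derivation:
After op 1 [order #1] limit_sell(price=102, qty=10): fills=none; bids=[-] asks=[#1:10@102]
After op 2 cancel(order #1): fills=none; bids=[-] asks=[-]
After op 3 [order #2] limit_buy(price=95, qty=8): fills=none; bids=[#2:8@95] asks=[-]
After op 4 cancel(order #1): fills=none; bids=[#2:8@95] asks=[-]
After op 5 [order #3] market_sell(qty=8): fills=#2x#3:8@95; bids=[-] asks=[-]
After op 6 [order #4] market_buy(qty=5): fills=none; bids=[-] asks=[-]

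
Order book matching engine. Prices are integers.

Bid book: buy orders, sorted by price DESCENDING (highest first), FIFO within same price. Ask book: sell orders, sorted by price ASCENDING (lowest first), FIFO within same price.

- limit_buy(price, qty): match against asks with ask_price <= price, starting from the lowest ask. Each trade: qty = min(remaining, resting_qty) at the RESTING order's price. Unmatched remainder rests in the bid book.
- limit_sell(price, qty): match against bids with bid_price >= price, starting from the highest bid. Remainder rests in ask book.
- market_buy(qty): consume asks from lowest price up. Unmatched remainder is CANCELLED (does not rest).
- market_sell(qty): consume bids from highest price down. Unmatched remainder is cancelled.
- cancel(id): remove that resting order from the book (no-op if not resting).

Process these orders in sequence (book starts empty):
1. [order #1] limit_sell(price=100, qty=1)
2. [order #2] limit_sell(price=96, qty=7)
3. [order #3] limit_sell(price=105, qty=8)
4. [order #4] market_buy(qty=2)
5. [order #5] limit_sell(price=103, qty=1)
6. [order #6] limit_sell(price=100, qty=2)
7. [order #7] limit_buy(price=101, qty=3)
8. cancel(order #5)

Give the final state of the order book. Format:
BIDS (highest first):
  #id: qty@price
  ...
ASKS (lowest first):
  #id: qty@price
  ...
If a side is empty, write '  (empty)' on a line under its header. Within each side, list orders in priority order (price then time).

Answer: BIDS (highest first):
  (empty)
ASKS (lowest first):
  #2: 2@96
  #1: 1@100
  #6: 2@100
  #3: 8@105

Derivation:
After op 1 [order #1] limit_sell(price=100, qty=1): fills=none; bids=[-] asks=[#1:1@100]
After op 2 [order #2] limit_sell(price=96, qty=7): fills=none; bids=[-] asks=[#2:7@96 #1:1@100]
After op 3 [order #3] limit_sell(price=105, qty=8): fills=none; bids=[-] asks=[#2:7@96 #1:1@100 #3:8@105]
After op 4 [order #4] market_buy(qty=2): fills=#4x#2:2@96; bids=[-] asks=[#2:5@96 #1:1@100 #3:8@105]
After op 5 [order #5] limit_sell(price=103, qty=1): fills=none; bids=[-] asks=[#2:5@96 #1:1@100 #5:1@103 #3:8@105]
After op 6 [order #6] limit_sell(price=100, qty=2): fills=none; bids=[-] asks=[#2:5@96 #1:1@100 #6:2@100 #5:1@103 #3:8@105]
After op 7 [order #7] limit_buy(price=101, qty=3): fills=#7x#2:3@96; bids=[-] asks=[#2:2@96 #1:1@100 #6:2@100 #5:1@103 #3:8@105]
After op 8 cancel(order #5): fills=none; bids=[-] asks=[#2:2@96 #1:1@100 #6:2@100 #3:8@105]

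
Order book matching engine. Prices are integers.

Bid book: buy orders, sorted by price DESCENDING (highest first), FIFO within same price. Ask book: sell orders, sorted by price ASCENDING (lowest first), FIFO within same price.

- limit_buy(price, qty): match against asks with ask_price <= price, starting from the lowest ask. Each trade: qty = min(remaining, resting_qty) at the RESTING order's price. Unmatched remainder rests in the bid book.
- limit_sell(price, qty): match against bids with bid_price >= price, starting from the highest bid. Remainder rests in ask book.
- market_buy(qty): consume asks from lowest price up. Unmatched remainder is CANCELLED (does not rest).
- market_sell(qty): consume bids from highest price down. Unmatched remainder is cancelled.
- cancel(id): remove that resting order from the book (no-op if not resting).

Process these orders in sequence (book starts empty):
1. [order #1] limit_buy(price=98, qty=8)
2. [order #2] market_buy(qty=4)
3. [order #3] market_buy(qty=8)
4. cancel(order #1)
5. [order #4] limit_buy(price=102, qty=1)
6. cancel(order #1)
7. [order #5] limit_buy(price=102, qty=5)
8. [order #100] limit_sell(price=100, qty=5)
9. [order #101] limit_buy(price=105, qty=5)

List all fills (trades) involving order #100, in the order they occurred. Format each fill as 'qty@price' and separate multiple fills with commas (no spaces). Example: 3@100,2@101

After op 1 [order #1] limit_buy(price=98, qty=8): fills=none; bids=[#1:8@98] asks=[-]
After op 2 [order #2] market_buy(qty=4): fills=none; bids=[#1:8@98] asks=[-]
After op 3 [order #3] market_buy(qty=8): fills=none; bids=[#1:8@98] asks=[-]
After op 4 cancel(order #1): fills=none; bids=[-] asks=[-]
After op 5 [order #4] limit_buy(price=102, qty=1): fills=none; bids=[#4:1@102] asks=[-]
After op 6 cancel(order #1): fills=none; bids=[#4:1@102] asks=[-]
After op 7 [order #5] limit_buy(price=102, qty=5): fills=none; bids=[#4:1@102 #5:5@102] asks=[-]
After op 8 [order #100] limit_sell(price=100, qty=5): fills=#4x#100:1@102 #5x#100:4@102; bids=[#5:1@102] asks=[-]
After op 9 [order #101] limit_buy(price=105, qty=5): fills=none; bids=[#101:5@105 #5:1@102] asks=[-]

Answer: 1@102,4@102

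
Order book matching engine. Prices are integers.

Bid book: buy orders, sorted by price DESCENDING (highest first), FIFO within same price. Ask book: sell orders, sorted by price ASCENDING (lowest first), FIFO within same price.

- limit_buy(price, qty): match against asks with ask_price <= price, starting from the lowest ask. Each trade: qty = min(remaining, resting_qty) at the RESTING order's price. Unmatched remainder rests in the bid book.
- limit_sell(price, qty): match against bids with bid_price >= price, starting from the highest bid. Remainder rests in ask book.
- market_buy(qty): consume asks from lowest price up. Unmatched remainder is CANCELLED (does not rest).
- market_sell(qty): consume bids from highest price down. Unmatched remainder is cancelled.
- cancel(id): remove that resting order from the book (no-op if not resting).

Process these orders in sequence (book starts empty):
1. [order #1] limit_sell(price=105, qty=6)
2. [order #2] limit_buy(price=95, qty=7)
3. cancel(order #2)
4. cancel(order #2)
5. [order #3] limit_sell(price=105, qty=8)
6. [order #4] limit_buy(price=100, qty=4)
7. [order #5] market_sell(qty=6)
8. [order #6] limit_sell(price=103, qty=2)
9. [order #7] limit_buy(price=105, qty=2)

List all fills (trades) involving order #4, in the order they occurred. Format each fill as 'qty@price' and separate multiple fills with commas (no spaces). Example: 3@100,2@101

After op 1 [order #1] limit_sell(price=105, qty=6): fills=none; bids=[-] asks=[#1:6@105]
After op 2 [order #2] limit_buy(price=95, qty=7): fills=none; bids=[#2:7@95] asks=[#1:6@105]
After op 3 cancel(order #2): fills=none; bids=[-] asks=[#1:6@105]
After op 4 cancel(order #2): fills=none; bids=[-] asks=[#1:6@105]
After op 5 [order #3] limit_sell(price=105, qty=8): fills=none; bids=[-] asks=[#1:6@105 #3:8@105]
After op 6 [order #4] limit_buy(price=100, qty=4): fills=none; bids=[#4:4@100] asks=[#1:6@105 #3:8@105]
After op 7 [order #5] market_sell(qty=6): fills=#4x#5:4@100; bids=[-] asks=[#1:6@105 #3:8@105]
After op 8 [order #6] limit_sell(price=103, qty=2): fills=none; bids=[-] asks=[#6:2@103 #1:6@105 #3:8@105]
After op 9 [order #7] limit_buy(price=105, qty=2): fills=#7x#6:2@103; bids=[-] asks=[#1:6@105 #3:8@105]

Answer: 4@100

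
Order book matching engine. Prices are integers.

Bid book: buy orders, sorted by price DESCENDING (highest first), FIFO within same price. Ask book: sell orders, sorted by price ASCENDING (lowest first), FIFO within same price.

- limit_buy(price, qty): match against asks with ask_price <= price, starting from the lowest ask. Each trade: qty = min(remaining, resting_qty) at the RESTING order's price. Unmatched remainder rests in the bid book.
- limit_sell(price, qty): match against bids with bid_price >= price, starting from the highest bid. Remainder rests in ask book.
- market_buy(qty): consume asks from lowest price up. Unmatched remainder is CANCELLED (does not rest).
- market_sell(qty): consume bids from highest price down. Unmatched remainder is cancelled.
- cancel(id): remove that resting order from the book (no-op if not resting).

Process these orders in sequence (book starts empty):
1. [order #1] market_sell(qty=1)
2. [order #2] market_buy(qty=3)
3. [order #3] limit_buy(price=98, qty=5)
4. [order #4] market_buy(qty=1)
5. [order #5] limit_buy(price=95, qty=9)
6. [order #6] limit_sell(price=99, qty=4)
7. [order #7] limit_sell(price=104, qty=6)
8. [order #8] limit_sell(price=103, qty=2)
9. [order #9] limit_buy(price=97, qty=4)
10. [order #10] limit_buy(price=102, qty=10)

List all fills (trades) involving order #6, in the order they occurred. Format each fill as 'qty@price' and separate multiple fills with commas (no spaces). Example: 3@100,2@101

After op 1 [order #1] market_sell(qty=1): fills=none; bids=[-] asks=[-]
After op 2 [order #2] market_buy(qty=3): fills=none; bids=[-] asks=[-]
After op 3 [order #3] limit_buy(price=98, qty=5): fills=none; bids=[#3:5@98] asks=[-]
After op 4 [order #4] market_buy(qty=1): fills=none; bids=[#3:5@98] asks=[-]
After op 5 [order #5] limit_buy(price=95, qty=9): fills=none; bids=[#3:5@98 #5:9@95] asks=[-]
After op 6 [order #6] limit_sell(price=99, qty=4): fills=none; bids=[#3:5@98 #5:9@95] asks=[#6:4@99]
After op 7 [order #7] limit_sell(price=104, qty=6): fills=none; bids=[#3:5@98 #5:9@95] asks=[#6:4@99 #7:6@104]
After op 8 [order #8] limit_sell(price=103, qty=2): fills=none; bids=[#3:5@98 #5:9@95] asks=[#6:4@99 #8:2@103 #7:6@104]
After op 9 [order #9] limit_buy(price=97, qty=4): fills=none; bids=[#3:5@98 #9:4@97 #5:9@95] asks=[#6:4@99 #8:2@103 #7:6@104]
After op 10 [order #10] limit_buy(price=102, qty=10): fills=#10x#6:4@99; bids=[#10:6@102 #3:5@98 #9:4@97 #5:9@95] asks=[#8:2@103 #7:6@104]

Answer: 4@99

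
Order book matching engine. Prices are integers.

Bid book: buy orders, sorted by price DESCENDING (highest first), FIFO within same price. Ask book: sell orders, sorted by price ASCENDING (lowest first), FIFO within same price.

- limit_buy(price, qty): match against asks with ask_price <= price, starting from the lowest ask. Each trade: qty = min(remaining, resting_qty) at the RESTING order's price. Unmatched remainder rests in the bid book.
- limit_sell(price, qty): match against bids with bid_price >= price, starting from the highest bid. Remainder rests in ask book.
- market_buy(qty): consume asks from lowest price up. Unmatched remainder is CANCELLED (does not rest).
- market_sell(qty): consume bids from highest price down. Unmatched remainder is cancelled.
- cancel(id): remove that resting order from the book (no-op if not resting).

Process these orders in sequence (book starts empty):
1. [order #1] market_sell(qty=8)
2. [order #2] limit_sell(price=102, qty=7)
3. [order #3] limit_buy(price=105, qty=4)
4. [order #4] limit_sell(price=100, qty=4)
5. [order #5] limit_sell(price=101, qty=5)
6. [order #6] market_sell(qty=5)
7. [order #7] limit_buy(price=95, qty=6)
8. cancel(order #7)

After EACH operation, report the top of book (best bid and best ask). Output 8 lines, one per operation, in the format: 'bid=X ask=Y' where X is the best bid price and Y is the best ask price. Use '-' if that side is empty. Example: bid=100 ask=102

After op 1 [order #1] market_sell(qty=8): fills=none; bids=[-] asks=[-]
After op 2 [order #2] limit_sell(price=102, qty=7): fills=none; bids=[-] asks=[#2:7@102]
After op 3 [order #3] limit_buy(price=105, qty=4): fills=#3x#2:4@102; bids=[-] asks=[#2:3@102]
After op 4 [order #4] limit_sell(price=100, qty=4): fills=none; bids=[-] asks=[#4:4@100 #2:3@102]
After op 5 [order #5] limit_sell(price=101, qty=5): fills=none; bids=[-] asks=[#4:4@100 #5:5@101 #2:3@102]
After op 6 [order #6] market_sell(qty=5): fills=none; bids=[-] asks=[#4:4@100 #5:5@101 #2:3@102]
After op 7 [order #7] limit_buy(price=95, qty=6): fills=none; bids=[#7:6@95] asks=[#4:4@100 #5:5@101 #2:3@102]
After op 8 cancel(order #7): fills=none; bids=[-] asks=[#4:4@100 #5:5@101 #2:3@102]

Answer: bid=- ask=-
bid=- ask=102
bid=- ask=102
bid=- ask=100
bid=- ask=100
bid=- ask=100
bid=95 ask=100
bid=- ask=100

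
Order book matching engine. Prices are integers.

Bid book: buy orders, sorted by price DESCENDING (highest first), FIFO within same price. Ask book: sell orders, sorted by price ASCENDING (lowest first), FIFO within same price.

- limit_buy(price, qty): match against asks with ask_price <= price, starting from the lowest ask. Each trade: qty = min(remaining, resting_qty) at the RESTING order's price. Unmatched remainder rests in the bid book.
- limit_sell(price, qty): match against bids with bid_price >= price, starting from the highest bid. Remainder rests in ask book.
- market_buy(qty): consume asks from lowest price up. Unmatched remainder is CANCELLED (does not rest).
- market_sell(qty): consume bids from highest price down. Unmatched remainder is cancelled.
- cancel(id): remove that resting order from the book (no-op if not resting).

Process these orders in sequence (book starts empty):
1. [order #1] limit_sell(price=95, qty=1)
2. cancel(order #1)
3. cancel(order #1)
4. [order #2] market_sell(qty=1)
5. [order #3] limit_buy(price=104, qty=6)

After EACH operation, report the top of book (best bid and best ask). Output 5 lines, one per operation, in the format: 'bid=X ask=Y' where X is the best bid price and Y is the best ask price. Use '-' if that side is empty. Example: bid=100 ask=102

Answer: bid=- ask=95
bid=- ask=-
bid=- ask=-
bid=- ask=-
bid=104 ask=-

Derivation:
After op 1 [order #1] limit_sell(price=95, qty=1): fills=none; bids=[-] asks=[#1:1@95]
After op 2 cancel(order #1): fills=none; bids=[-] asks=[-]
After op 3 cancel(order #1): fills=none; bids=[-] asks=[-]
After op 4 [order #2] market_sell(qty=1): fills=none; bids=[-] asks=[-]
After op 5 [order #3] limit_buy(price=104, qty=6): fills=none; bids=[#3:6@104] asks=[-]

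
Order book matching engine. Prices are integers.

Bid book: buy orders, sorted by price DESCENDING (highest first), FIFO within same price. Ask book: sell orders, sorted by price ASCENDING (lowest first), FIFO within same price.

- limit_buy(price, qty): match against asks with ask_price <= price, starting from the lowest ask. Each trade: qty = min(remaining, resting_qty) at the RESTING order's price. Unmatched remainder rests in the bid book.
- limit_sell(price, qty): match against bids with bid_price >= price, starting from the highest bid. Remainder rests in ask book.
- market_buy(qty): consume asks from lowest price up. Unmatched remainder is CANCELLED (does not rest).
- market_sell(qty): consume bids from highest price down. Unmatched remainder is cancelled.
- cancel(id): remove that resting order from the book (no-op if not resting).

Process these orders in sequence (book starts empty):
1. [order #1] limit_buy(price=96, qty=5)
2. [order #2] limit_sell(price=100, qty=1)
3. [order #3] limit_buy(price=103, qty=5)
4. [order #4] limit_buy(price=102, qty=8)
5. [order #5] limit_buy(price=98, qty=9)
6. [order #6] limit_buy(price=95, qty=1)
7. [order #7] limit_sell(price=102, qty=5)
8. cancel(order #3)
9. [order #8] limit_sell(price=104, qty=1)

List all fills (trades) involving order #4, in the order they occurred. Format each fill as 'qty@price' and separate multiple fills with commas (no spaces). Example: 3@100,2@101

After op 1 [order #1] limit_buy(price=96, qty=5): fills=none; bids=[#1:5@96] asks=[-]
After op 2 [order #2] limit_sell(price=100, qty=1): fills=none; bids=[#1:5@96] asks=[#2:1@100]
After op 3 [order #3] limit_buy(price=103, qty=5): fills=#3x#2:1@100; bids=[#3:4@103 #1:5@96] asks=[-]
After op 4 [order #4] limit_buy(price=102, qty=8): fills=none; bids=[#3:4@103 #4:8@102 #1:5@96] asks=[-]
After op 5 [order #5] limit_buy(price=98, qty=9): fills=none; bids=[#3:4@103 #4:8@102 #5:9@98 #1:5@96] asks=[-]
After op 6 [order #6] limit_buy(price=95, qty=1): fills=none; bids=[#3:4@103 #4:8@102 #5:9@98 #1:5@96 #6:1@95] asks=[-]
After op 7 [order #7] limit_sell(price=102, qty=5): fills=#3x#7:4@103 #4x#7:1@102; bids=[#4:7@102 #5:9@98 #1:5@96 #6:1@95] asks=[-]
After op 8 cancel(order #3): fills=none; bids=[#4:7@102 #5:9@98 #1:5@96 #6:1@95] asks=[-]
After op 9 [order #8] limit_sell(price=104, qty=1): fills=none; bids=[#4:7@102 #5:9@98 #1:5@96 #6:1@95] asks=[#8:1@104]

Answer: 1@102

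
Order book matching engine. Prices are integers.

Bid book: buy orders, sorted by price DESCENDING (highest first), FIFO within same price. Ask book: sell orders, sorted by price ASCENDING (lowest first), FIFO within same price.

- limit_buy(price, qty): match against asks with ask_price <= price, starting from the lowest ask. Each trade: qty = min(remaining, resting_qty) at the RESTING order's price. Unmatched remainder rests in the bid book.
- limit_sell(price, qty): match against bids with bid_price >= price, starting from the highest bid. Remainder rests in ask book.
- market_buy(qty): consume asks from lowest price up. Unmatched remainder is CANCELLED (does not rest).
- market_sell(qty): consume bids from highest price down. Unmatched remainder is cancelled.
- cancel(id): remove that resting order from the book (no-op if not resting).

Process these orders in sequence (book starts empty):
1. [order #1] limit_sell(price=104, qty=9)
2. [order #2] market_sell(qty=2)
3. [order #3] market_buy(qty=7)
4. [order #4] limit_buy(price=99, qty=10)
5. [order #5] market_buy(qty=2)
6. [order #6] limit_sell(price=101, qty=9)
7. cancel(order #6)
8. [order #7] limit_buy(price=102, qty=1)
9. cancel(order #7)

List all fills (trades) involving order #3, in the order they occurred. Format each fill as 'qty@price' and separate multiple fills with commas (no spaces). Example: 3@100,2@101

Answer: 7@104

Derivation:
After op 1 [order #1] limit_sell(price=104, qty=9): fills=none; bids=[-] asks=[#1:9@104]
After op 2 [order #2] market_sell(qty=2): fills=none; bids=[-] asks=[#1:9@104]
After op 3 [order #3] market_buy(qty=7): fills=#3x#1:7@104; bids=[-] asks=[#1:2@104]
After op 4 [order #4] limit_buy(price=99, qty=10): fills=none; bids=[#4:10@99] asks=[#1:2@104]
After op 5 [order #5] market_buy(qty=2): fills=#5x#1:2@104; bids=[#4:10@99] asks=[-]
After op 6 [order #6] limit_sell(price=101, qty=9): fills=none; bids=[#4:10@99] asks=[#6:9@101]
After op 7 cancel(order #6): fills=none; bids=[#4:10@99] asks=[-]
After op 8 [order #7] limit_buy(price=102, qty=1): fills=none; bids=[#7:1@102 #4:10@99] asks=[-]
After op 9 cancel(order #7): fills=none; bids=[#4:10@99] asks=[-]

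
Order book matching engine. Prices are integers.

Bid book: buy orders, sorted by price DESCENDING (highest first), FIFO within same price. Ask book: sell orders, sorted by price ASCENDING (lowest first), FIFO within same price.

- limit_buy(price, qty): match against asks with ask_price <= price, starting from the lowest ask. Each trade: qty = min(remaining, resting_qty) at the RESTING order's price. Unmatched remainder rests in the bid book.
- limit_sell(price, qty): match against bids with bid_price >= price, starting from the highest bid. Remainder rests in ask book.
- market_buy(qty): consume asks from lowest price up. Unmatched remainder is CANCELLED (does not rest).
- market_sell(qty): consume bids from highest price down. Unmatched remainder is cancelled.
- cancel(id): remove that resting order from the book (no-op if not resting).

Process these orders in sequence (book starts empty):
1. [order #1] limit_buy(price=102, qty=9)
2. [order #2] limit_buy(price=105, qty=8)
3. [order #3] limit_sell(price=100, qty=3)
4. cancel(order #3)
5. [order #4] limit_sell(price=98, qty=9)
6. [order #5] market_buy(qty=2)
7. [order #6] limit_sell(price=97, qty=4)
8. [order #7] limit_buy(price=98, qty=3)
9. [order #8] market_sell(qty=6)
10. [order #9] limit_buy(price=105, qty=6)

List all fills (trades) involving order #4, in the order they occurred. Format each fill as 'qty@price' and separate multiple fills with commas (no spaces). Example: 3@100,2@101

Answer: 5@105,4@102

Derivation:
After op 1 [order #1] limit_buy(price=102, qty=9): fills=none; bids=[#1:9@102] asks=[-]
After op 2 [order #2] limit_buy(price=105, qty=8): fills=none; bids=[#2:8@105 #1:9@102] asks=[-]
After op 3 [order #3] limit_sell(price=100, qty=3): fills=#2x#3:3@105; bids=[#2:5@105 #1:9@102] asks=[-]
After op 4 cancel(order #3): fills=none; bids=[#2:5@105 #1:9@102] asks=[-]
After op 5 [order #4] limit_sell(price=98, qty=9): fills=#2x#4:5@105 #1x#4:4@102; bids=[#1:5@102] asks=[-]
After op 6 [order #5] market_buy(qty=2): fills=none; bids=[#1:5@102] asks=[-]
After op 7 [order #6] limit_sell(price=97, qty=4): fills=#1x#6:4@102; bids=[#1:1@102] asks=[-]
After op 8 [order #7] limit_buy(price=98, qty=3): fills=none; bids=[#1:1@102 #7:3@98] asks=[-]
After op 9 [order #8] market_sell(qty=6): fills=#1x#8:1@102 #7x#8:3@98; bids=[-] asks=[-]
After op 10 [order #9] limit_buy(price=105, qty=6): fills=none; bids=[#9:6@105] asks=[-]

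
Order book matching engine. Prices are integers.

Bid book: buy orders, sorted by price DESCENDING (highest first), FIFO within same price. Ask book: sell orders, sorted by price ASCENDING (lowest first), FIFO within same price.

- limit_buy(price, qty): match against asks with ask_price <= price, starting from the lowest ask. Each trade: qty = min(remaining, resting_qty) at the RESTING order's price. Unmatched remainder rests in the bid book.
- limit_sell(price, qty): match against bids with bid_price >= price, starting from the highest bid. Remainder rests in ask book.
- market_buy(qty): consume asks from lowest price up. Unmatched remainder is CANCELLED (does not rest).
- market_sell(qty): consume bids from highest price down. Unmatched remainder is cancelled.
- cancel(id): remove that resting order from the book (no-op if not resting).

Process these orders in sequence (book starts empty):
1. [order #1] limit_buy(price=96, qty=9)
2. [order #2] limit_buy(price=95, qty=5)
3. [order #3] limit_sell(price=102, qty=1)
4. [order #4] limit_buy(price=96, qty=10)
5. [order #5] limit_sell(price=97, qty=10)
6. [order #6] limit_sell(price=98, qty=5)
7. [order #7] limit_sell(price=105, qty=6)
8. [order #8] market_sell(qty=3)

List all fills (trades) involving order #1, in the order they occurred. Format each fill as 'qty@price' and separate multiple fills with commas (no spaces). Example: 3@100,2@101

After op 1 [order #1] limit_buy(price=96, qty=9): fills=none; bids=[#1:9@96] asks=[-]
After op 2 [order #2] limit_buy(price=95, qty=5): fills=none; bids=[#1:9@96 #2:5@95] asks=[-]
After op 3 [order #3] limit_sell(price=102, qty=1): fills=none; bids=[#1:9@96 #2:5@95] asks=[#3:1@102]
After op 4 [order #4] limit_buy(price=96, qty=10): fills=none; bids=[#1:9@96 #4:10@96 #2:5@95] asks=[#3:1@102]
After op 5 [order #5] limit_sell(price=97, qty=10): fills=none; bids=[#1:9@96 #4:10@96 #2:5@95] asks=[#5:10@97 #3:1@102]
After op 6 [order #6] limit_sell(price=98, qty=5): fills=none; bids=[#1:9@96 #4:10@96 #2:5@95] asks=[#5:10@97 #6:5@98 #3:1@102]
After op 7 [order #7] limit_sell(price=105, qty=6): fills=none; bids=[#1:9@96 #4:10@96 #2:5@95] asks=[#5:10@97 #6:5@98 #3:1@102 #7:6@105]
After op 8 [order #8] market_sell(qty=3): fills=#1x#8:3@96; bids=[#1:6@96 #4:10@96 #2:5@95] asks=[#5:10@97 #6:5@98 #3:1@102 #7:6@105]

Answer: 3@96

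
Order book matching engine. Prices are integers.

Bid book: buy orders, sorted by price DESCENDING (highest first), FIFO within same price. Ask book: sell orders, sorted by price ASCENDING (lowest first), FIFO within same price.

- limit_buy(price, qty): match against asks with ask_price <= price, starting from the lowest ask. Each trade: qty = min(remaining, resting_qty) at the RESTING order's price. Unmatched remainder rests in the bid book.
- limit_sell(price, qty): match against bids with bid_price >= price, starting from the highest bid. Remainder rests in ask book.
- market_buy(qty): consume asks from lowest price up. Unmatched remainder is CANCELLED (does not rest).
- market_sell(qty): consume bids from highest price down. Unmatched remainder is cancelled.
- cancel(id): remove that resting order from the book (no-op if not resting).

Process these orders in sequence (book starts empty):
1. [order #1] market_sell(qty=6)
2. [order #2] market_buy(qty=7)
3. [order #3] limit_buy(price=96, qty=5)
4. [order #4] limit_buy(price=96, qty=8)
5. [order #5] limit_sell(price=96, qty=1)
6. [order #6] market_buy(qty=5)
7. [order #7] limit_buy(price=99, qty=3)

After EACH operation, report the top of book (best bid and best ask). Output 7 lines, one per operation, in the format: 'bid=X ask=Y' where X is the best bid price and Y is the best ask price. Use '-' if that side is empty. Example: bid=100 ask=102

Answer: bid=- ask=-
bid=- ask=-
bid=96 ask=-
bid=96 ask=-
bid=96 ask=-
bid=96 ask=-
bid=99 ask=-

Derivation:
After op 1 [order #1] market_sell(qty=6): fills=none; bids=[-] asks=[-]
After op 2 [order #2] market_buy(qty=7): fills=none; bids=[-] asks=[-]
After op 3 [order #3] limit_buy(price=96, qty=5): fills=none; bids=[#3:5@96] asks=[-]
After op 4 [order #4] limit_buy(price=96, qty=8): fills=none; bids=[#3:5@96 #4:8@96] asks=[-]
After op 5 [order #5] limit_sell(price=96, qty=1): fills=#3x#5:1@96; bids=[#3:4@96 #4:8@96] asks=[-]
After op 6 [order #6] market_buy(qty=5): fills=none; bids=[#3:4@96 #4:8@96] asks=[-]
After op 7 [order #7] limit_buy(price=99, qty=3): fills=none; bids=[#7:3@99 #3:4@96 #4:8@96] asks=[-]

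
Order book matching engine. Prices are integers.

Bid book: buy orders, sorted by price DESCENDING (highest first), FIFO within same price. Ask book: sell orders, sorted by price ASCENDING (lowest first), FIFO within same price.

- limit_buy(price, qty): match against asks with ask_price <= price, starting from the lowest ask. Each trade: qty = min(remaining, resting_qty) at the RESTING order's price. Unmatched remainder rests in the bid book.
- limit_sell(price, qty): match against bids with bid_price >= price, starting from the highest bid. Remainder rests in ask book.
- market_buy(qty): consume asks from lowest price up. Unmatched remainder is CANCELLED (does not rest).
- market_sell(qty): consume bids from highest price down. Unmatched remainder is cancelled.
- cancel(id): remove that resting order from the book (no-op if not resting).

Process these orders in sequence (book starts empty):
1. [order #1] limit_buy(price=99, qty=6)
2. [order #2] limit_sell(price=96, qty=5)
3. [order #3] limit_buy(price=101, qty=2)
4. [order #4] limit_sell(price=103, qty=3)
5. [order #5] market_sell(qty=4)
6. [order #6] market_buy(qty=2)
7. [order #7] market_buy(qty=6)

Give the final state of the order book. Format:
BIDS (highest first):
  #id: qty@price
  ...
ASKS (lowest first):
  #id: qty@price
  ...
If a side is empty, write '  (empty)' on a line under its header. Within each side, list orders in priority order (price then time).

Answer: BIDS (highest first):
  (empty)
ASKS (lowest first):
  (empty)

Derivation:
After op 1 [order #1] limit_buy(price=99, qty=6): fills=none; bids=[#1:6@99] asks=[-]
After op 2 [order #2] limit_sell(price=96, qty=5): fills=#1x#2:5@99; bids=[#1:1@99] asks=[-]
After op 3 [order #3] limit_buy(price=101, qty=2): fills=none; bids=[#3:2@101 #1:1@99] asks=[-]
After op 4 [order #4] limit_sell(price=103, qty=3): fills=none; bids=[#3:2@101 #1:1@99] asks=[#4:3@103]
After op 5 [order #5] market_sell(qty=4): fills=#3x#5:2@101 #1x#5:1@99; bids=[-] asks=[#4:3@103]
After op 6 [order #6] market_buy(qty=2): fills=#6x#4:2@103; bids=[-] asks=[#4:1@103]
After op 7 [order #7] market_buy(qty=6): fills=#7x#4:1@103; bids=[-] asks=[-]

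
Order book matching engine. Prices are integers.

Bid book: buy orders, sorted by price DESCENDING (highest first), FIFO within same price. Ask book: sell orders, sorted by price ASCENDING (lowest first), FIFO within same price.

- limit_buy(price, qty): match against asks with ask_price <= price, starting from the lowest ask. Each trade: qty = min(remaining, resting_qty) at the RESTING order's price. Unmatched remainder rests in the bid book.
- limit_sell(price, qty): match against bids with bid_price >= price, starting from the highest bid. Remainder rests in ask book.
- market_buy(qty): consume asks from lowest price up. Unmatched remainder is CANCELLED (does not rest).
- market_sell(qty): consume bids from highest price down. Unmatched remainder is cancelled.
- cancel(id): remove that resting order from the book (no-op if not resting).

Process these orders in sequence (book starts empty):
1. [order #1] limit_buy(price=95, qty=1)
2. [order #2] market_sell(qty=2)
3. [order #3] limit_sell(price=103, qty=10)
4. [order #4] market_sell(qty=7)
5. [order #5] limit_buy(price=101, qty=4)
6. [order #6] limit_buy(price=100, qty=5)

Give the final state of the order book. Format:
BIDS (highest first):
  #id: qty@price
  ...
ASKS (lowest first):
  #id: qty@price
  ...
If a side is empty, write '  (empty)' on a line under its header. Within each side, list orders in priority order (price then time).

Answer: BIDS (highest first):
  #5: 4@101
  #6: 5@100
ASKS (lowest first):
  #3: 10@103

Derivation:
After op 1 [order #1] limit_buy(price=95, qty=1): fills=none; bids=[#1:1@95] asks=[-]
After op 2 [order #2] market_sell(qty=2): fills=#1x#2:1@95; bids=[-] asks=[-]
After op 3 [order #3] limit_sell(price=103, qty=10): fills=none; bids=[-] asks=[#3:10@103]
After op 4 [order #4] market_sell(qty=7): fills=none; bids=[-] asks=[#3:10@103]
After op 5 [order #5] limit_buy(price=101, qty=4): fills=none; bids=[#5:4@101] asks=[#3:10@103]
After op 6 [order #6] limit_buy(price=100, qty=5): fills=none; bids=[#5:4@101 #6:5@100] asks=[#3:10@103]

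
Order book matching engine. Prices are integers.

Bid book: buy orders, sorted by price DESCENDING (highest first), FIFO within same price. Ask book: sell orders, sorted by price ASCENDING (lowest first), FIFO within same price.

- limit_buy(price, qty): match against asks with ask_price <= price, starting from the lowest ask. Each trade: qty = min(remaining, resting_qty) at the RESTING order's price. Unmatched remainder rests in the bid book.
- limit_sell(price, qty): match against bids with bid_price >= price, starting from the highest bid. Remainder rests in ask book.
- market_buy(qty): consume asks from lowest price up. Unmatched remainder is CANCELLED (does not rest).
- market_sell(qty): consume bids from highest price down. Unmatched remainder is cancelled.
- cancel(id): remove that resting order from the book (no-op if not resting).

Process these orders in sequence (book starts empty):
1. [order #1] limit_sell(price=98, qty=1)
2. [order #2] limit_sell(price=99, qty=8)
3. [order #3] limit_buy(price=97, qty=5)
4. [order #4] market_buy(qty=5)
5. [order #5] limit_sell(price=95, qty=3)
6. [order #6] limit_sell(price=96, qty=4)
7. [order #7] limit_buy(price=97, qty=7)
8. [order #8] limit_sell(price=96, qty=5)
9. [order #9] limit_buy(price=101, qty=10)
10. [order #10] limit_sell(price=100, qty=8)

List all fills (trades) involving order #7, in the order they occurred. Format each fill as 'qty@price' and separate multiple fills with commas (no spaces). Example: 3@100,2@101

After op 1 [order #1] limit_sell(price=98, qty=1): fills=none; bids=[-] asks=[#1:1@98]
After op 2 [order #2] limit_sell(price=99, qty=8): fills=none; bids=[-] asks=[#1:1@98 #2:8@99]
After op 3 [order #3] limit_buy(price=97, qty=5): fills=none; bids=[#3:5@97] asks=[#1:1@98 #2:8@99]
After op 4 [order #4] market_buy(qty=5): fills=#4x#1:1@98 #4x#2:4@99; bids=[#3:5@97] asks=[#2:4@99]
After op 5 [order #5] limit_sell(price=95, qty=3): fills=#3x#5:3@97; bids=[#3:2@97] asks=[#2:4@99]
After op 6 [order #6] limit_sell(price=96, qty=4): fills=#3x#6:2@97; bids=[-] asks=[#6:2@96 #2:4@99]
After op 7 [order #7] limit_buy(price=97, qty=7): fills=#7x#6:2@96; bids=[#7:5@97] asks=[#2:4@99]
After op 8 [order #8] limit_sell(price=96, qty=5): fills=#7x#8:5@97; bids=[-] asks=[#2:4@99]
After op 9 [order #9] limit_buy(price=101, qty=10): fills=#9x#2:4@99; bids=[#9:6@101] asks=[-]
After op 10 [order #10] limit_sell(price=100, qty=8): fills=#9x#10:6@101; bids=[-] asks=[#10:2@100]

Answer: 2@96,5@97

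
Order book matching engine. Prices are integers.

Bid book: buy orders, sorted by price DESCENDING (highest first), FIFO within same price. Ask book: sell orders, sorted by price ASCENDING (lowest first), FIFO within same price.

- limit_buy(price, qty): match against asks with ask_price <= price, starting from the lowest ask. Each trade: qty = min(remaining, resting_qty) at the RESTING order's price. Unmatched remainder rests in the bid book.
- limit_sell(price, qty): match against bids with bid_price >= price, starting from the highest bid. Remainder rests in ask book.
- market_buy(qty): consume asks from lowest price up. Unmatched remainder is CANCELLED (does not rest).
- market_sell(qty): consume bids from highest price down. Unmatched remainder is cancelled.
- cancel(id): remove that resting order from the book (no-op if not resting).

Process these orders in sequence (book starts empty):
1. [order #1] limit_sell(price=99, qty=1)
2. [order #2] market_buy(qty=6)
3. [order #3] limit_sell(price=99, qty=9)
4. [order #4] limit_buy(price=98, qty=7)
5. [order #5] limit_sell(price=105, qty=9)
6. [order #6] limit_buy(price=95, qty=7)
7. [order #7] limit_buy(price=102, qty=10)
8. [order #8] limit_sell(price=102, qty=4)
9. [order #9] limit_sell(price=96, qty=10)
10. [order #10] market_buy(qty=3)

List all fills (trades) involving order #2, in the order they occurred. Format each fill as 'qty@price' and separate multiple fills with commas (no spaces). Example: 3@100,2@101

Answer: 1@99

Derivation:
After op 1 [order #1] limit_sell(price=99, qty=1): fills=none; bids=[-] asks=[#1:1@99]
After op 2 [order #2] market_buy(qty=6): fills=#2x#1:1@99; bids=[-] asks=[-]
After op 3 [order #3] limit_sell(price=99, qty=9): fills=none; bids=[-] asks=[#3:9@99]
After op 4 [order #4] limit_buy(price=98, qty=7): fills=none; bids=[#4:7@98] asks=[#3:9@99]
After op 5 [order #5] limit_sell(price=105, qty=9): fills=none; bids=[#4:7@98] asks=[#3:9@99 #5:9@105]
After op 6 [order #6] limit_buy(price=95, qty=7): fills=none; bids=[#4:7@98 #6:7@95] asks=[#3:9@99 #5:9@105]
After op 7 [order #7] limit_buy(price=102, qty=10): fills=#7x#3:9@99; bids=[#7:1@102 #4:7@98 #6:7@95] asks=[#5:9@105]
After op 8 [order #8] limit_sell(price=102, qty=4): fills=#7x#8:1@102; bids=[#4:7@98 #6:7@95] asks=[#8:3@102 #5:9@105]
After op 9 [order #9] limit_sell(price=96, qty=10): fills=#4x#9:7@98; bids=[#6:7@95] asks=[#9:3@96 #8:3@102 #5:9@105]
After op 10 [order #10] market_buy(qty=3): fills=#10x#9:3@96; bids=[#6:7@95] asks=[#8:3@102 #5:9@105]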